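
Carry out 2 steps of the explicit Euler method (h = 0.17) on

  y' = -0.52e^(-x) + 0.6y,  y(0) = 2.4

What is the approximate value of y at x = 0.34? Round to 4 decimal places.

Euler: y_{n+1} = y_n + h·f(x_n, y_n).
x=0.000000, y=2.400000: f=0.920000 → y ← 2.400000 + 0.17·0.920000 = 2.556400
x=0.170000, y=2.556400: f=1.095134 → y ← 2.556400 + 0.17·1.095134 = 2.742573
y(0.34) ≈ 2.7426

2.7426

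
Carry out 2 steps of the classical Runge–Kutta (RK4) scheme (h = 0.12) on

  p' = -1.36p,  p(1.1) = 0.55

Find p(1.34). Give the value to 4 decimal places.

RK4: k1 = f(x_n, p_n); k2 = f(x_n + h/2, p_n + (h/2)·k1); k3 = f(x_n + h/2, p_n + (h/2)·k2); k4 = f(x_n + h, p_n + h·k3); p_{n+1} = p_n + (h/6)·(k1 + 2k2 + 2k3 + k4).
x=1.100000, p=0.550000:
  k1 = f(1.100000, 0.550000) = -0.748000
  k2 = f(1.160000, 0.505120) = -0.686963
  k3 = f(1.160000, 0.508782) = -0.691944
  k4 = f(1.220000, 0.466967) = -0.635075
  p ← 0.550000 + (0.12/6)·(k1 + 2k2 + 2k3 + k4) = 0.467182
x=1.220000, p=0.467182:
  k1 = f(1.220000, 0.467182) = -0.635368
  k2 = f(1.280000, 0.429060) = -0.583522
  k3 = f(1.280000, 0.432171) = -0.587752
  k4 = f(1.340000, 0.396652) = -0.539447
  p ← 0.467182 + (0.12/6)·(k1 + 2k2 + 2k3 + k4) = 0.396835
p(1.34) ≈ 0.3968

0.3968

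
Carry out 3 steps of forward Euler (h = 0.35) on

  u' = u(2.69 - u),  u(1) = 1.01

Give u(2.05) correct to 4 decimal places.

2.5827

Euler: u_{n+1} = u_n + h·f(s_n, u_n).
s=1.000000, u=1.010000: f=1.696800 → u ← 1.010000 + 0.35·1.696800 = 1.603880
s=1.350000, u=1.603880: f=1.742006 → u ← 1.603880 + 0.35·1.742006 = 2.213582
s=1.700000, u=2.213582: f=1.054590 → u ← 2.213582 + 0.35·1.054590 = 2.582689
u(2.05) ≈ 2.5827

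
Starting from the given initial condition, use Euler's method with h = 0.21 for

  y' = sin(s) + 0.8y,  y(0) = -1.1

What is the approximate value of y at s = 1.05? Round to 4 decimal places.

-1.9037

Euler: y_{n+1} = y_n + h·f(s_n, y_n).
s=0.000000, y=-1.100000: f=-0.880000 → y ← -1.100000 + 0.21·(-0.880000) = -1.284800
s=0.210000, y=-1.284800: f=-0.819380 → y ← -1.284800 + 0.21·(-0.819380) = -1.456870
s=0.420000, y=-1.456870: f=-0.757735 → y ← -1.456870 + 0.21·(-0.757735) = -1.615994
s=0.630000, y=-1.615994: f=-0.703651 → y ← -1.615994 + 0.21·(-0.703651) = -1.763761
s=0.840000, y=-1.763761: f=-0.666366 → y ← -1.763761 + 0.21·(-0.666366) = -1.903698
y(1.05) ≈ -1.9037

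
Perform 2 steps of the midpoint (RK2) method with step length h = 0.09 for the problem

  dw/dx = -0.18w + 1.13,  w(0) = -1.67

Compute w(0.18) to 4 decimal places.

Midpoint: k1 = f(x_n, w_n); k2 = f(x_n + h/2, w_n + (h/2)·k1); w_{n+1} = w_n + h·k2.
x=0.000000, w=-1.670000:
  k1 = f(0.000000, -1.670000) = 1.430600
  k2 = f(0.045000, -1.605623) = 1.419012
  w ← -1.670000 + 0.09·1.419012 = -1.542289
x=0.090000, w=-1.542289:
  k1 = f(0.090000, -1.542289) = 1.407612
  k2 = f(0.135000, -1.478946) = 1.396210
  w ← -1.542289 + 0.09·1.396210 = -1.416630
w(0.18) ≈ -1.4166

-1.4166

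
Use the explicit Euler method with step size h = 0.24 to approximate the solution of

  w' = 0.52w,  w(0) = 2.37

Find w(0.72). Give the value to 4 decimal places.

Euler: w_{n+1} = w_n + h·f(t_n, w_n).
t=0.000000, w=2.370000: f=1.232400 → w ← 2.370000 + 0.24·1.232400 = 2.665776
t=0.240000, w=2.665776: f=1.386204 → w ← 2.665776 + 0.24·1.386204 = 2.998465
t=0.480000, w=2.998465: f=1.559202 → w ← 2.998465 + 0.24·1.559202 = 3.372673
w(0.72) ≈ 3.3727

3.3727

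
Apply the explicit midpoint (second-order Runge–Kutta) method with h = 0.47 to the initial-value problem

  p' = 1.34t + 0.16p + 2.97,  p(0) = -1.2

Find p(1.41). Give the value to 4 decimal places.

Midpoint: k1 = f(t_n, p_n); k2 = f(t_n + h/2, p_n + (h/2)·k1); p_{n+1} = p_n + h·k2.
t=0.000000, p=-1.200000:
  k1 = f(0.000000, -1.200000) = 2.778000
  k2 = f(0.235000, -0.547170) = 3.197353
  p ← -1.200000 + 0.47·3.197353 = 0.302756
t=0.470000, p=0.302756:
  k1 = f(0.470000, 0.302756) = 3.648241
  k2 = f(0.705000, 1.160092) = 4.100315
  p ← 0.302756 + 0.47·4.100315 = 2.229904
t=0.940000, p=2.229904:
  k1 = f(0.940000, 2.229904) = 4.586385
  k2 = f(1.175000, 3.307704) = 5.073733
  p ← 2.229904 + 0.47·5.073733 = 4.614558
p(1.41) ≈ 4.6146

4.6146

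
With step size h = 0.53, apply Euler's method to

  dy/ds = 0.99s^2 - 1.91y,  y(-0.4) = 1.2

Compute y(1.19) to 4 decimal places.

0.2285

Euler: y_{n+1} = y_n + h·f(s_n, y_n).
s=-0.400000, y=1.200000: f=-2.133600 → y ← 1.200000 + 0.53·(-2.133600) = 0.069192
s=0.130000, y=0.069192: f=-0.115426 → y ← 0.069192 + 0.53·(-0.115426) = 0.008016
s=0.660000, y=0.008016: f=0.415933 → y ← 0.008016 + 0.53·0.415933 = 0.228461
y(1.19) ≈ 0.2285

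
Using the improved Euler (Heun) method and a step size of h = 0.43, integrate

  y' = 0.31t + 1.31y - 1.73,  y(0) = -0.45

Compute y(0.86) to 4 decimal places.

Heun: k1 = f(t_n, y_n); k2 = f(t_n + h, y_n + h·k1); y_{n+1} = y_n + (h/2)·(k1 + k2).
t=0.000000, y=-0.450000:
  k1 = f(0.000000, -0.450000) = -2.319500
  k2 = f(0.430000, -1.447385) = -3.492774
  y ← -0.450000 + (0.43/2)·(-2.319500 + (-3.492774)) = -1.699639
t=0.430000, y=-1.699639:
  k1 = f(0.430000, -1.699639) = -3.823227
  k2 = f(0.860000, -3.343627) = -5.843551
  y ← -1.699639 + (0.43/2)·(-3.823227 + (-5.843551)) = -3.777996
y(0.86) ≈ -3.7780

-3.7780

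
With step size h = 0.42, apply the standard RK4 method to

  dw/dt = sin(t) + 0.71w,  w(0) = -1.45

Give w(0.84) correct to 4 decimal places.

RK4: k1 = f(t_n, w_n); k2 = f(t_n + h/2, w_n + (h/2)·k1); k3 = f(t_n + h/2, w_n + (h/2)·k2); k4 = f(t_n + h, w_n + h·k3); w_{n+1} = w_n + (h/6)·(k1 + 2k2 + 2k3 + k4).
t=0.000000, w=-1.450000:
  k1 = f(0.000000, -1.450000) = -1.029500
  k2 = f(0.210000, -1.666195) = -0.974539
  k3 = f(0.210000, -1.654653) = -0.966344
  k4 = f(0.420000, -1.855864) = -0.909903
  w ← -1.450000 + (0.42/6)·(k1 + 2k2 + 2k3 + k4) = -1.857482
t=0.420000, w=-1.857482:
  k1 = f(0.420000, -1.857482) = -0.911052
  k2 = f(0.630000, -2.048803) = -0.865505
  k3 = f(0.630000, -2.039238) = -0.858714
  k4 = f(0.840000, -2.218142) = -0.830237
  w ← -1.857482 + (0.42/6)·(k1 + 2k2 + 2k3 + k4) = -2.220763
w(0.84) ≈ -2.2208

-2.2208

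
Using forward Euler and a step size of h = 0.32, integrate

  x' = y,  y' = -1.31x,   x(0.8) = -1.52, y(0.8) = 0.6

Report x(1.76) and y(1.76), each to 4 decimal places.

-0.3581, 2.1846

Euler on (x,y): x_{n+1} = x_n + h·x', y_{n+1} = y_n + h·y'.
0.800000: (-1.520000, 0.600000); f=(0.600000, 1.991200) → (-1.328000, 1.237184)
1.120000: (-1.328000, 1.237184); f=(1.237184, 1.739680) → (-0.932101, 1.793882)
1.440000: (-0.932101, 1.793882); f=(1.793882, 1.221052) → (-0.358059, 2.184618)
(x(1.76), y(1.76)) ≈ (-0.3581, 2.1846)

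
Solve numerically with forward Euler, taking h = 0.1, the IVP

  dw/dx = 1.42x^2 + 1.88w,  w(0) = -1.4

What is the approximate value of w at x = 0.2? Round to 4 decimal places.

-1.9745

Euler: w_{n+1} = w_n + h·f(x_n, w_n).
x=0.000000, w=-1.400000: f=-2.632000 → w ← -1.400000 + 0.1·(-2.632000) = -1.663200
x=0.100000, w=-1.663200: f=-3.112616 → w ← -1.663200 + 0.1·(-3.112616) = -1.974462
w(0.2) ≈ -1.9745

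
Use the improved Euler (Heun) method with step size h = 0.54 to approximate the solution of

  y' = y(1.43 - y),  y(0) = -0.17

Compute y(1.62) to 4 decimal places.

Heun: k1 = f(x_n, y_n); k2 = f(x_n + h, y_n + h·k1); y_{n+1} = y_n + (h/2)·(k1 + k2).
x=0.000000, y=-0.170000:
  k1 = f(0.000000, -0.170000) = -0.272000
  k2 = f(0.540000, -0.316880) = -0.553551
  y ← -0.170000 + (0.54/2)·(-0.272000 + (-0.553551)) = -0.392899
x=0.540000, y=-0.392899:
  k1 = f(0.540000, -0.392899) = -0.716215
  k2 = f(1.080000, -0.779655) = -1.722768
  y ← -0.392899 + (0.54/2)·(-0.716215 + (-1.722768)) = -1.051424
x=1.080000, y=-1.051424:
  k1 = f(1.080000, -1.051424) = -2.609030
  k2 = f(1.620000, -2.460300) = -9.571308
  y ← -1.051424 + (0.54/2)·(-2.609030 + (-9.571308)) = -4.340115
y(1.62) ≈ -4.3401

-4.3401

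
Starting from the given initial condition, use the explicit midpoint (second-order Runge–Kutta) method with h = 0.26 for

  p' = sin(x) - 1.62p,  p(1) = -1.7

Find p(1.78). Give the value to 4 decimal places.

Midpoint: k1 = f(x_n, p_n); k2 = f(x_n + h/2, p_n + (h/2)·k1); p_{n+1} = p_n + h·k2.
x=1.000000, p=-1.700000:
  k1 = f(1.000000, -1.700000) = 3.595471
  k2 = f(1.130000, -1.232589) = 2.901206
  p ← -1.700000 + 0.26·2.901206 = -0.945686
x=1.260000, p=-0.945686:
  k1 = f(1.260000, -0.945686) = 2.484102
  k2 = f(1.390000, -0.622753) = 1.992561
  p ← -0.945686 + 0.26·1.992561 = -0.427621
x=1.520000, p=-0.427621:
  k1 = f(1.520000, -0.427621) = 1.691456
  k2 = f(1.650000, -0.207731) = 1.333390
  p ← -0.427621 + 0.26·1.333390 = -0.080939
p(1.78) ≈ -0.0809

-0.0809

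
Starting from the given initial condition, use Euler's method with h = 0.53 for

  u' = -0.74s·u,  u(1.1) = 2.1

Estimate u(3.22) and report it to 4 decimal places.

-0.0036

Euler: u_{n+1} = u_n + h·f(s_n, u_n).
s=1.100000, u=2.100000: f=-1.709400 → u ← 2.100000 + 0.53·(-1.709400) = 1.194018
s=1.630000, u=1.194018: f=-1.440225 → u ← 1.194018 + 0.53·(-1.440225) = 0.430699
s=2.160000, u=0.430699: f=-0.688429 → u ← 0.430699 + 0.53·(-0.688429) = 0.065831
s=2.690000, u=0.065831: f=-0.131044 → u ← 0.065831 + 0.53·(-0.131044) = -0.003622
u(3.22) ≈ -0.0036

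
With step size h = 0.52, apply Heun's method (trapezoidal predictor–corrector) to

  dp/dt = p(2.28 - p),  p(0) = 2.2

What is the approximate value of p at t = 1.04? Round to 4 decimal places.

Heun: k1 = f(t_n, p_n); k2 = f(t_n + h, p_n + h·k1); p_{n+1} = p_n + (h/2)·(k1 + k2).
t=0.000000, p=2.200000:
  k1 = f(0.000000, 2.200000) = 0.176000
  k2 = f(0.520000, 2.291520) = -0.026398
  p ← 2.200000 + (0.52/2)·(0.176000 + (-0.026398)) = 2.238896
t=0.520000, p=2.238896:
  k1 = f(0.520000, 2.238896) = 0.092027
  k2 = f(1.040000, 2.286750) = -0.015436
  p ← 2.238896 + (0.52/2)·(0.092027 + (-0.015436)) = 2.258810
p(1.04) ≈ 2.2588

2.2588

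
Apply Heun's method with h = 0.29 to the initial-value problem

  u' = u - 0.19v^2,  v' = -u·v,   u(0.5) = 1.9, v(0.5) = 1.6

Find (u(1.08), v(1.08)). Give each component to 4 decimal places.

Heun on (u,v): k1 = f(x_n, state_n); k2 = f(x_n + h, state_n + h·k1); state_{n+1} = state_n + (h/2)·(k1 + k2).
0.500000: (1.900000, 1.600000)
  k1 = (1.413600, -3.040000)
  predictor → (2.309944, 0.718400)
  k2 = (2.211885, -1.659464)
  → (2.425695, 0.918578)
0.790000: (2.425695, 0.918578)
  k1 = (2.265376, -2.228190)
  predictor → (3.082654, 0.272403)
  k2 = (3.068556, -0.839723)
  → (3.199116, 0.473730)
(u(1.08), v(1.08)) ≈ (3.1991, 0.4737)

3.1991, 0.4737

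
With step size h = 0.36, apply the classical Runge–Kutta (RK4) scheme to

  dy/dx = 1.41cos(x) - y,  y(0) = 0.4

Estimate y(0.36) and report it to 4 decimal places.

0.6953

RK4: k1 = f(x_n, y_n); k2 = f(x_n + h/2, y_n + (h/2)·k1); k3 = f(x_n + h/2, y_n + (h/2)·k2); k4 = f(x_n + h, y_n + h·k3); y_{n+1} = y_n + (h/6)·(k1 + 2k2 + 2k3 + k4).
x=0.000000, y=0.400000:
  k1 = f(0.000000, 0.400000) = 1.010000
  k2 = f(0.180000, 0.581800) = 0.805420
  k3 = f(0.180000, 0.544976) = 0.842244
  k4 = f(0.360000, 0.703208) = 0.616407
  y ← 0.400000 + (0.36/6)·(k1 + 2k2 + 2k3 + k4) = 0.695304
y(0.36) ≈ 0.6953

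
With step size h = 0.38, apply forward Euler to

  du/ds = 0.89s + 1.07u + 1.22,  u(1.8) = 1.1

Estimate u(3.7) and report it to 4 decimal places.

19.8640

Euler: u_{n+1} = u_n + h·f(s_n, u_n).
s=1.800000, u=1.100000: f=3.999000 → u ← 1.100000 + 0.38·3.999000 = 2.619620
s=2.180000, u=2.619620: f=5.963193 → u ← 2.619620 + 0.38·5.963193 = 4.885633
s=2.560000, u=4.885633: f=8.726028 → u ← 4.885633 + 0.38·8.726028 = 8.201524
s=2.940000, u=8.201524: f=12.612231 → u ← 8.201524 + 0.38·12.612231 = 12.994172
s=3.320000, u=12.994172: f=18.078564 → u ← 12.994172 + 0.38·18.078564 = 19.864026
u(3.7) ≈ 19.8640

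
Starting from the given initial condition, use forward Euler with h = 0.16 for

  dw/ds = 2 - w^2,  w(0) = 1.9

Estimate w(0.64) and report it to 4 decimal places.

1.4474

Euler: w_{n+1} = w_n + h·f(s_n, w_n).
s=0.000000, w=1.900000: f=-1.610000 → w ← 1.900000 + 0.16·(-1.610000) = 1.642400
s=0.160000, w=1.642400: f=-0.697478 → w ← 1.642400 + 0.16·(-0.697478) = 1.530804
s=0.320000, w=1.530804: f=-0.343360 → w ← 1.530804 + 0.16·(-0.343360) = 1.475866
s=0.480000, w=1.475866: f=-0.178181 → w ← 1.475866 + 0.16·(-0.178181) = 1.447357
w(0.64) ≈ 1.4474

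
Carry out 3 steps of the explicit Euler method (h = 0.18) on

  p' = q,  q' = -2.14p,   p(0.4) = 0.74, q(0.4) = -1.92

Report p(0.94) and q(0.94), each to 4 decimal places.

-0.4268, -2.3560

Euler on (p,q): p_{n+1} = p_n + h·p', q_{n+1} = q_n + h·q'.
0.400000: (0.740000, -1.920000); f=(-1.920000, -1.583600) → (0.394400, -2.205048)
0.580000: (0.394400, -2.205048); f=(-2.205048, -0.844016) → (-0.002509, -2.356971)
0.760000: (-0.002509, -2.356971); f=(-2.356971, 0.005368) → (-0.426763, -2.356005)
(p(0.94), q(0.94)) ≈ (-0.4268, -2.3560)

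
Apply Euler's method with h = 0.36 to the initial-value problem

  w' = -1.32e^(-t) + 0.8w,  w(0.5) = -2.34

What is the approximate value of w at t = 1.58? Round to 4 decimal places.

-5.8774

Euler: w_{n+1} = w_n + h·f(t_n, w_n).
t=0.500000, w=-2.340000: f=-2.672620 → w ← -2.340000 + 0.36·(-2.672620) = -3.302143
t=0.860000, w=-3.302143: f=-3.200289 → w ← -3.302143 + 0.36·(-3.200289) = -4.454247
t=1.220000, w=-4.454247: f=-3.953102 → w ← -4.454247 + 0.36·(-3.953102) = -5.877364
w(1.58) ≈ -5.8774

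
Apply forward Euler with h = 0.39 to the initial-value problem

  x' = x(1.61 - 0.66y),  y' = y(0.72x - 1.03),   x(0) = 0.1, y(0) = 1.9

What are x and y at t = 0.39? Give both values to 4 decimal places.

Euler on (x,y): x_{n+1} = x_n + h·x', y_{n+1} = y_n + h·y'.
0.000000: (0.100000, 1.900000); f=(0.035600, -1.820200) → (0.113884, 1.190122)
(x(0.39), y(0.39)) ≈ (0.1139, 1.1901)

0.1139, 1.1901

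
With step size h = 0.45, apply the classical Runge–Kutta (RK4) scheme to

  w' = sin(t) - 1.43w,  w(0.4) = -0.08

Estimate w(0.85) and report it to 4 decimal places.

RK4: k1 = f(t_n, w_n); k2 = f(t_n + h/2, w_n + (h/2)·k1); k3 = f(t_n + h/2, w_n + (h/2)·k2); k4 = f(t_n + h, w_n + h·k3); w_{n+1} = w_n + (h/6)·(k1 + 2k2 + 2k3 + k4).
t=0.400000, w=-0.080000:
  k1 = f(0.400000, -0.080000) = 0.503818
  k2 = f(0.625000, 0.033359) = 0.537394
  k3 = f(0.625000, 0.040914) = 0.526591
  k4 = f(0.850000, 0.156966) = 0.526819
  w ← -0.080000 + (0.45/6)·(k1 + 2k2 + 2k3 + k4) = 0.156896
w(0.85) ≈ 0.1569

0.1569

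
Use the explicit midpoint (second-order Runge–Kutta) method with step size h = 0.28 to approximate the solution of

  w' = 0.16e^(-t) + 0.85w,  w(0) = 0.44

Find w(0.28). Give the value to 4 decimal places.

Midpoint: k1 = f(t_n, w_n); k2 = f(t_n + h/2, w_n + (h/2)·k1); w_{n+1} = w_n + h·k2.
t=0.000000, w=0.440000:
  k1 = f(0.000000, 0.440000) = 0.534000
  k2 = f(0.140000, 0.514760) = 0.576643
  w ← 0.440000 + 0.28·0.576643 = 0.601460
w(0.28) ≈ 0.6015

0.6015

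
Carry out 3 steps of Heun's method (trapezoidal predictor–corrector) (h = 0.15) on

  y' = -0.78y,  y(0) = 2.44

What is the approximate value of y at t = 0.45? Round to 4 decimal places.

Heun: k1 = f(t_n, y_n); k2 = f(t_n + h, y_n + h·k1); y_{n+1} = y_n + (h/2)·(k1 + k2).
t=0.000000, y=2.440000:
  k1 = f(0.000000, 2.440000) = -1.903200
  k2 = f(0.150000, 2.154520) = -1.680526
  y ← 2.440000 + (0.15/2)·(-1.903200 + (-1.680526)) = 2.171221
t=0.150000, y=2.171221:
  k1 = f(0.150000, 2.171221) = -1.693552
  k2 = f(0.300000, 1.917188) = -1.495406
  y ← 2.171221 + (0.15/2)·(-1.693552 + (-1.495406)) = 1.932049
t=0.300000, y=1.932049:
  k1 = f(0.300000, 1.932049) = -1.506998
  k2 = f(0.450000, 1.705999) = -1.330679
  y ← 1.932049 + (0.15/2)·(-1.506998 + (-1.330679)) = 1.719223
y(0.45) ≈ 1.7192

1.7192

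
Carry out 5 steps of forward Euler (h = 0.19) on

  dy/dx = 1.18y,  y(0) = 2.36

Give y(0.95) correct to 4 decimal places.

6.4889

Euler: y_{n+1} = y_n + h·f(x_n, y_n).
x=0.000000, y=2.360000: f=2.784800 → y ← 2.360000 + 0.19·2.784800 = 2.889112
x=0.190000, y=2.889112: f=3.409152 → y ← 2.889112 + 0.19·3.409152 = 3.536851
x=0.380000, y=3.536851: f=4.173484 → y ← 3.536851 + 0.19·4.173484 = 4.329813
x=0.570000, y=4.329813: f=5.109179 → y ← 4.329813 + 0.19·5.109179 = 5.300557
x=0.760000, y=5.300557: f=6.254657 → y ← 5.300557 + 0.19·6.254657 = 6.488942
y(0.95) ≈ 6.4889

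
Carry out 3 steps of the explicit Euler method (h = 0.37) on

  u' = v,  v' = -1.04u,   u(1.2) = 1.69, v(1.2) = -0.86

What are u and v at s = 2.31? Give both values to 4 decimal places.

Euler on (u,v): u_{n+1} = u_n + h·u', v_{n+1} = v_n + h·v'.
1.200000: (1.690000, -0.860000); f=(-0.860000, -1.757600) → (1.371800, -1.510312)
1.570000: (1.371800, -1.510312); f=(-1.510312, -1.426672) → (0.812985, -2.038181)
1.940000: (0.812985, -2.038181); f=(-2.038181, -0.845504) → (0.058858, -2.351017)
(u(2.31), v(2.31)) ≈ (0.0589, -2.3510)

0.0589, -2.3510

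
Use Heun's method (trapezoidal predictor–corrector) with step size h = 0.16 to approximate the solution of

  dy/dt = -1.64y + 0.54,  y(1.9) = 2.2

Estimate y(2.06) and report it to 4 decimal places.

1.7735

Heun: k1 = f(t_n, y_n); k2 = f(t_n + h, y_n + h·k1); y_{n+1} = y_n + (h/2)·(k1 + k2).
t=1.900000, y=2.200000:
  k1 = f(1.900000, 2.200000) = -3.068000
  k2 = f(2.060000, 1.709120) = -2.262957
  y ← 2.200000 + (0.16/2)·(-3.068000 + (-2.262957)) = 1.773523
y(2.06) ≈ 1.7735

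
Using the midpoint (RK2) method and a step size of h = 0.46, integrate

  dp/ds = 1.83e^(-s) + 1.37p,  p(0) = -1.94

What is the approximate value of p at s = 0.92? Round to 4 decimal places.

-4.1903

Midpoint: k1 = f(s_n, p_n); k2 = f(s_n + h/2, p_n + (h/2)·k1); p_{n+1} = p_n + h·k2.
s=0.000000, p=-1.940000:
  k1 = f(0.000000, -1.940000) = -0.827800
  k2 = f(0.230000, -2.130394) = -1.464643
  p ← -1.940000 + 0.46·(-1.464643) = -2.613736
s=0.460000, p=-2.613736:
  k1 = f(0.460000, -2.613736) = -2.425569
  k2 = f(0.690000, -3.171617) = -3.427231
  p ← -2.613736 + 0.46·(-3.427231) = -4.190262
p(0.92) ≈ -4.1903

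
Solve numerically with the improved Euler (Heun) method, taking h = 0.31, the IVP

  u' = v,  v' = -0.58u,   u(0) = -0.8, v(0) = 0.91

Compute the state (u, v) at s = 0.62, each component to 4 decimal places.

-0.1630, 1.0889

Heun on (u,v): k1 = f(s_n, state_n); k2 = f(s_n + h, state_n + h·k1); state_{n+1} = state_n + (h/2)·(k1 + k2).
0.000000: (-0.800000, 0.910000)
  k1 = (0.910000, 0.464000)
  predictor → (-0.517900, 1.053840)
  k2 = (1.053840, 0.300382)
  → (-0.495605, 1.028479)
0.310000: (-0.495605, 1.028479)
  k1 = (1.028479, 0.287451)
  predictor → (-0.176776, 1.117589)
  k2 = (1.117589, 0.102530)
  → (-0.162964, 1.088926)
(u(0.62), v(0.62)) ≈ (-0.1630, 1.0889)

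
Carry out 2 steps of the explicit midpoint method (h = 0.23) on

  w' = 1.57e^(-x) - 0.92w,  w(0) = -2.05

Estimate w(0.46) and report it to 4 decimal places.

-0.8922

Midpoint: k1 = f(x_n, w_n); k2 = f(x_n + h/2, w_n + (h/2)·k1); w_{n+1} = w_n + h·k2.
x=0.000000, w=-2.050000:
  k1 = f(0.000000, -2.050000) = 3.456000
  k2 = f(0.115000, -1.652560) = 2.919800
  w ← -2.050000 + 0.23·2.919800 = -1.378446
x=0.230000, w=-1.378446:
  k1 = f(0.230000, -1.378446) = 2.515588
  k2 = f(0.345000, -1.089153) = 2.113927
  w ← -1.378446 + 0.23·2.113927 = -0.892243
w(0.46) ≈ -0.8922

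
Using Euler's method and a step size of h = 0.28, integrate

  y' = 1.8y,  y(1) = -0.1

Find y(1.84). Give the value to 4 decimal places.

-0.3402

Euler: y_{n+1} = y_n + h·f(t_n, y_n).
t=1.000000, y=-0.100000: f=-0.180000 → y ← -0.100000 + 0.28·(-0.180000) = -0.150400
t=1.280000, y=-0.150400: f=-0.270720 → y ← -0.150400 + 0.28·(-0.270720) = -0.226202
t=1.560000, y=-0.226202: f=-0.407163 → y ← -0.226202 + 0.28·(-0.407163) = -0.340207
y(1.84) ≈ -0.3402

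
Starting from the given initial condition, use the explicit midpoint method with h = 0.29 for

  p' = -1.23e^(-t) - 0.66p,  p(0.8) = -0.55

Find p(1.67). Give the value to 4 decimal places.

-0.5406

Midpoint: k1 = f(t_n, p_n); k2 = f(t_n + h/2, p_n + (h/2)·k1); p_{n+1} = p_n + h·k2.
t=0.800000, p=-0.550000:
  k1 = f(0.800000, -0.550000) = -0.189675
  k2 = f(0.945000, -0.577503) = -0.096924
  p ← -0.550000 + 0.29·(-0.096924) = -0.578108
t=1.090000, p=-0.578108:
  k1 = f(1.090000, -0.578108) = -0.031995
  k2 = f(1.235000, -0.582747) = 0.026886
  p ← -0.578108 + 0.29·0.026886 = -0.570311
t=1.380000, p=-0.570311:
  k1 = f(1.380000, -0.570311) = 0.066964
  k2 = f(1.525000, -0.560601) = 0.102323
  p ← -0.570311 + 0.29·0.102323 = -0.540637
p(1.67) ≈ -0.5406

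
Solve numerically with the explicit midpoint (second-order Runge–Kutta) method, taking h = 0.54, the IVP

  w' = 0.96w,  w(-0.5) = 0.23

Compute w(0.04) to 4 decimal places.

Midpoint: k1 = f(x_n, w_n); k2 = f(x_n + h/2, w_n + (h/2)·k1); w_{n+1} = w_n + h·k2.
x=-0.500000, w=0.230000:
  k1 = f(-0.500000, 0.230000) = 0.220800
  k2 = f(-0.230000, 0.289616) = 0.278031
  w ← 0.230000 + 0.54·0.278031 = 0.380137
w(0.04) ≈ 0.3801

0.3801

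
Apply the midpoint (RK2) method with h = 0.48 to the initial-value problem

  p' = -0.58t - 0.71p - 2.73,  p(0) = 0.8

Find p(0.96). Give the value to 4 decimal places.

-1.6809

Midpoint: k1 = f(t_n, p_n); k2 = f(t_n + h/2, p_n + (h/2)·k1); p_{n+1} = p_n + h·k2.
t=0.000000, p=0.800000:
  k1 = f(0.000000, 0.800000) = -3.298000
  k2 = f(0.240000, 0.008480) = -2.875221
  p ← 0.800000 + 0.48·(-2.875221) = -0.580106
t=0.480000, p=-0.580106:
  k1 = f(0.480000, -0.580106) = -2.596525
  k2 = f(0.720000, -1.203272) = -2.293277
  p ← -0.580106 + 0.48·(-2.293277) = -1.680879
p(0.96) ≈ -1.6809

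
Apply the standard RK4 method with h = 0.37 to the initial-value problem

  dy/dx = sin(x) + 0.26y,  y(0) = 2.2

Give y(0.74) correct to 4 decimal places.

RK4: k1 = f(x_n, y_n); k2 = f(x_n + h/2, y_n + (h/2)·k1); k3 = f(x_n + h/2, y_n + (h/2)·k2); k4 = f(x_n + h, y_n + h·k3); y_{n+1} = y_n + (h/6)·(k1 + 2k2 + 2k3 + k4).
x=0.000000, y=2.200000:
  k1 = f(0.000000, 2.200000) = 0.572000
  k2 = f(0.185000, 2.305820) = 0.783460
  k3 = f(0.185000, 2.344940) = 0.793631
  k4 = f(0.370000, 2.493643) = 1.009963
  y ← 2.200000 + (0.37/6)·(k1 + 2k2 + 2k3 + k4) = 2.492062
x=0.370000, y=2.492062:
  k1 = f(0.370000, 2.492062) = 1.009552
  k2 = f(0.555000, 2.678829) = 1.223439
  k3 = f(0.555000, 2.718398) = 1.233727
  k4 = f(0.740000, 2.948541) = 1.440909
  y ← 2.492062 + (0.37/6)·(k1 + 2k2 + 2k3 + k4) = 2.946224
y(0.74) ≈ 2.9462

2.9462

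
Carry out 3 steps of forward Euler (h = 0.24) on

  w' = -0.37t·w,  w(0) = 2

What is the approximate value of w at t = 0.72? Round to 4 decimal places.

1.8739

Euler: w_{n+1} = w_n + h·f(t_n, w_n).
t=0.000000, w=2.000000: f=0.000000 → w ← 2.000000 + 0.24·0.000000 = 2.000000
t=0.240000, w=2.000000: f=-0.177600 → w ← 2.000000 + 0.24·(-0.177600) = 1.957376
t=0.480000, w=1.957376: f=-0.347630 → w ← 1.957376 + 0.24·(-0.347630) = 1.873945
w(0.72) ≈ 1.8739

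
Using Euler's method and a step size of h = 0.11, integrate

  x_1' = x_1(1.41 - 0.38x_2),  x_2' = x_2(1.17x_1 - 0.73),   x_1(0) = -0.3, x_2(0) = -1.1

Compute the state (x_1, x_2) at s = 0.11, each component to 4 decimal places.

-0.3603, -0.9692

Euler on (x_1,x_2): x_1_{n+1} = x_1_n + h·x_1', x_2_{n+1} = x_2_n + h·x_2'.
0.000000: (-0.300000, -1.100000); f=(-0.548400, 1.189100) → (-0.360324, -0.969199)
(x_1(0.11), x_2(0.11)) ≈ (-0.3603, -0.9692)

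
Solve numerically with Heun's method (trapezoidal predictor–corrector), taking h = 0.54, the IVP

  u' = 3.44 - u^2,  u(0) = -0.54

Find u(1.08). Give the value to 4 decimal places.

Heun: k1 = f(t_n, u_n); k2 = f(t_n + h, u_n + h·k1); u_{n+1} = u_n + (h/2)·(k1 + k2).
t=0.000000, u=-0.540000:
  k1 = f(0.000000, -0.540000) = 3.148400
  k2 = f(0.540000, 1.160136) = 2.094084
  u ← -0.540000 + (0.54/2)·(3.148400 + 2.094084) = 0.875471
t=0.540000, u=0.875471:
  k1 = f(0.540000, 0.875471) = 2.673551
  k2 = f(1.080000, 2.319188) = -1.938634
  u ← 0.875471 + (0.54/2)·(2.673551 + (-1.938634)) = 1.073898
u(1.08) ≈ 1.0739

1.0739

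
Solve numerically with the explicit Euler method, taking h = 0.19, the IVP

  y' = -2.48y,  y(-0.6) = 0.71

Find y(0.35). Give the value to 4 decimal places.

0.0294

Euler: y_{n+1} = y_n + h·f(x_n, y_n).
x=-0.600000, y=0.710000: f=-1.760800 → y ← 0.710000 + 0.19·(-1.760800) = 0.375448
x=-0.410000, y=0.375448: f=-0.931111 → y ← 0.375448 + 0.19·(-0.931111) = 0.198537
x=-0.220000, y=0.198537: f=-0.492372 → y ← 0.198537 + 0.19·(-0.492372) = 0.104986
x=-0.030000, y=0.104986: f=-0.260366 → y ← 0.104986 + 0.19·(-0.260366) = 0.055517
x=0.160000, y=0.055517: f=-0.137682 → y ← 0.055517 + 0.19·(-0.137682) = 0.029357
y(0.35) ≈ 0.0294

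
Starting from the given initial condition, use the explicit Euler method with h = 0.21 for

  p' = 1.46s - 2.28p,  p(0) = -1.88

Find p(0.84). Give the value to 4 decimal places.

0.1390

Euler: p_{n+1} = p_n + h·f(s_n, p_n).
s=0.000000, p=-1.880000: f=4.286400 → p ← -1.880000 + 0.21·4.286400 = -0.979856
s=0.210000, p=-0.979856: f=2.540672 → p ← -0.979856 + 0.21·2.540672 = -0.446315
s=0.420000, p=-0.446315: f=1.630798 → p ← -0.446315 + 0.21·1.630798 = -0.103847
s=0.630000, p=-0.103847: f=1.156572 → p ← -0.103847 + 0.21·1.156572 = 0.139033
p(0.84) ≈ 0.1390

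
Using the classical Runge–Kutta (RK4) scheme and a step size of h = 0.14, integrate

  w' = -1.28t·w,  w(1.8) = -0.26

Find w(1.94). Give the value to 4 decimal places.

RK4: k1 = f(t_n, w_n); k2 = f(t_n + h/2, w_n + (h/2)·k1); k3 = f(t_n + h/2, w_n + (h/2)·k2); k4 = f(t_n + h, w_n + h·k3); w_{n+1} = w_n + (h/6)·(k1 + 2k2 + 2k3 + k4).
t=1.800000, w=-0.260000:
  k1 = f(1.800000, -0.260000) = 0.599040
  k2 = f(1.870000, -0.218067) = 0.521966
  k3 = f(1.870000, -0.223462) = 0.534880
  k4 = f(1.940000, -0.185117) = 0.459682
  w ← -0.260000 + (0.14/6)·(k1 + 2k2 + 2k3 + k4) = -0.185977
w(1.94) ≈ -0.1860

-0.1860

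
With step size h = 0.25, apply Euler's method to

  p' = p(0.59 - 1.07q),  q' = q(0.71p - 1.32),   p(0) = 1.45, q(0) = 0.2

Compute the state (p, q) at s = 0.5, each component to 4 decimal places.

1.7416, 0.1765

Euler on (p,q): p_{n+1} = p_n + h·p', q_{n+1} = q_n + h·q'.
0.000000: (1.450000, 0.200000); f=(0.545200, -0.058100) → (1.586300, 0.185475)
0.250000: (1.586300, 0.185475); f=(0.621103, -0.035932) → (1.741576, 0.176492)
(p(0.5), q(0.5)) ≈ (1.7416, 0.1765)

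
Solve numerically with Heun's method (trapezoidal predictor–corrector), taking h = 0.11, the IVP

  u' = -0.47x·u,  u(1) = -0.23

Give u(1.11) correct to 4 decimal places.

Heun: k1 = f(x_n, u_n); k2 = f(x_n + h, u_n + h·k1); u_{n+1} = u_n + (h/2)·(k1 + k2).
x=1.000000, u=-0.230000:
  k1 = f(1.000000, -0.230000) = 0.108100
  k2 = f(1.110000, -0.218109) = 0.113787
  u ← -0.230000 + (0.11/2)·(0.108100 + 0.113787) = -0.217796
u(1.11) ≈ -0.2178

-0.2178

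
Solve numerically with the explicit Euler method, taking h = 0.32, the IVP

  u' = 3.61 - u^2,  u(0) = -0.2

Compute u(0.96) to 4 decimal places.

Euler: u_{n+1} = u_n + h·f(x_n, u_n).
x=0.000000, u=-0.200000: f=3.570000 → u ← -0.200000 + 0.32·3.570000 = 0.942400
x=0.320000, u=0.942400: f=2.721882 → u ← 0.942400 + 0.32·2.721882 = 1.813402
x=0.640000, u=1.813402: f=0.321572 → u ← 1.813402 + 0.32·0.321572 = 1.916305
u(0.96) ≈ 1.9163

1.9163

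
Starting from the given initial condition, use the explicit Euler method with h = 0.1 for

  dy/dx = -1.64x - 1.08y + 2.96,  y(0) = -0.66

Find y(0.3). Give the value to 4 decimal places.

Euler: y_{n+1} = y_n + h·f(x_n, y_n).
x=0.000000, y=-0.660000: f=3.672800 → y ← -0.660000 + 0.1·3.672800 = -0.292720
x=0.100000, y=-0.292720: f=3.112138 → y ← -0.292720 + 0.1·3.112138 = 0.018494
x=0.200000, y=0.018494: f=2.612027 → y ← 0.018494 + 0.1·2.612027 = 0.279696
y(0.3) ≈ 0.2797

0.2797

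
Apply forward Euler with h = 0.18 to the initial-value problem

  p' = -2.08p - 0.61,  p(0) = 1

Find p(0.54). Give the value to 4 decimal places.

0.0234

Euler: p_{n+1} = p_n + h·f(t_n, p_n).
t=0.000000, p=1.000000: f=-2.690000 → p ← 1.000000 + 0.18·(-2.690000) = 0.515800
t=0.180000, p=0.515800: f=-1.682864 → p ← 0.515800 + 0.18·(-1.682864) = 0.212884
t=0.360000, p=0.212884: f=-1.052800 → p ← 0.212884 + 0.18·(-1.052800) = 0.023381
p(0.54) ≈ 0.0234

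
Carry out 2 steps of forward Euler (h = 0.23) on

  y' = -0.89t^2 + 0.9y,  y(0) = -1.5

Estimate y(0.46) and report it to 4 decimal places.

Euler: y_{n+1} = y_n + h·f(t_n, y_n).
t=0.000000, y=-1.500000: f=-1.350000 → y ← -1.500000 + 0.23·(-1.350000) = -1.810500
t=0.230000, y=-1.810500: f=-1.676531 → y ← -1.810500 + 0.23·(-1.676531) = -2.196102
y(0.46) ≈ -2.1961

-2.1961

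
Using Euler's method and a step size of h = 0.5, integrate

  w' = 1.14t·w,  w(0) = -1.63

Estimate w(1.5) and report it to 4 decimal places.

-3.2884

Euler: w_{n+1} = w_n + h·f(t_n, w_n).
t=0.000000, w=-1.630000: f=0.000000 → w ← -1.630000 + 0.5·0.000000 = -1.630000
t=0.500000, w=-1.630000: f=-0.929100 → w ← -1.630000 + 0.5·(-0.929100) = -2.094550
t=1.000000, w=-2.094550: f=-2.387787 → w ← -2.094550 + 0.5·(-2.387787) = -3.288443
w(1.5) ≈ -3.2884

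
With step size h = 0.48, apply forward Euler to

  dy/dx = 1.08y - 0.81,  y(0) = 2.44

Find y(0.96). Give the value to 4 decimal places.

4.6464

Euler: y_{n+1} = y_n + h·f(x_n, y_n).
x=0.000000, y=2.440000: f=1.825200 → y ← 2.440000 + 0.48·1.825200 = 3.316096
x=0.480000, y=3.316096: f=2.771384 → y ← 3.316096 + 0.48·2.771384 = 4.646360
y(0.96) ≈ 4.6464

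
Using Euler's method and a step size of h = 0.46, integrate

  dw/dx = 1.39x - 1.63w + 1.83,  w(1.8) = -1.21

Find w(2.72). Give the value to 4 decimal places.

2.7097

Euler: w_{n+1} = w_n + h·f(x_n, w_n).
x=1.800000, w=-1.210000: f=6.304300 → w ← -1.210000 + 0.46·6.304300 = 1.689978
x=2.260000, w=1.689978: f=2.216736 → w ← 1.689978 + 0.46·2.216736 = 2.709676
w(2.72) ≈ 2.7097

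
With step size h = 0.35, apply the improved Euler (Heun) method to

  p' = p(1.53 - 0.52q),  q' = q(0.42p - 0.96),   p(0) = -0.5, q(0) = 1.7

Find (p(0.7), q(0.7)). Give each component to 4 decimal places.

-0.9584, 0.7412

Heun on (p,q): k1 = f(t_n, state_n); k2 = f(t_n + h, state_n + h·k1); state_{n+1} = state_n + (h/2)·(k1 + k2).
0.000000: (-0.500000, 1.700000)
  k1 = (-0.323000, -1.989000)
  predictor → (-0.613050, 1.003850)
  k2 = (-0.617953, -1.222168)
  → (-0.664667, 1.138046)
0.350000: (-0.664667, 1.138046)
  k1 = (-0.623601, -1.410221)
  predictor → (-0.882927, 0.644468)
  k2 = (-1.054989, -0.857677)
  → (-0.958420, 0.741163)
(p(0.7), q(0.7)) ≈ (-0.9584, 0.7412)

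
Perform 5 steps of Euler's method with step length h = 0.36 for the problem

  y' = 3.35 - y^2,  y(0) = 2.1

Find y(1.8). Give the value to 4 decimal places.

Euler: y_{n+1} = y_n + h·f(t_n, y_n).
t=0.000000, y=2.100000: f=-1.060000 → y ← 2.100000 + 0.36·(-1.060000) = 1.718400
t=0.360000, y=1.718400: f=0.397101 → y ← 1.718400 + 0.36·0.397101 = 1.861357
t=0.720000, y=1.861357: f=-0.114648 → y ← 1.861357 + 0.36·(-0.114648) = 1.820083
t=1.080000, y=1.820083: f=0.037297 → y ← 1.820083 + 0.36·0.037297 = 1.833510
t=1.440000, y=1.833510: f=-0.011760 → y ← 1.833510 + 0.36·(-0.011760) = 1.829277
y(1.8) ≈ 1.8293

1.8293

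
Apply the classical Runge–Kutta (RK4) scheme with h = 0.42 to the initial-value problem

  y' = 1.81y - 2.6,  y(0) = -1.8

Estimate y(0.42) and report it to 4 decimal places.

RK4: k1 = f(x_n, y_n); k2 = f(x_n + h/2, y_n + (h/2)·k1); k3 = f(x_n + h/2, y_n + (h/2)·k2); k4 = f(x_n + h, y_n + h·k3); y_{n+1} = y_n + (h/6)·(k1 + 2k2 + 2k3 + k4).
x=0.000000, y=-1.800000:
  k1 = f(0.000000, -1.800000) = -5.858000
  k2 = f(0.210000, -3.030180) = -8.084626
  k3 = f(0.210000, -3.497771) = -8.930966
  k4 = f(0.420000, -5.551006) = -12.647321
  y ← -1.800000 + (0.42/6)·(k1 + 2k2 + 2k3 + k4) = -5.477555
y(0.42) ≈ -5.4776

-5.4776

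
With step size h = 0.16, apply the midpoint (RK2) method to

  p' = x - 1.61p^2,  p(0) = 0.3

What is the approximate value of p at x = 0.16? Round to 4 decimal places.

0.2914

Midpoint: k1 = f(x_n, p_n); k2 = f(x_n + h/2, p_n + (h/2)·k1); p_{n+1} = p_n + h·k2.
x=0.000000, p=0.300000:
  k1 = f(0.000000, 0.300000) = -0.144900
  k2 = f(0.080000, 0.288408) = -0.053918
  p ← 0.300000 + 0.16·(-0.053918) = 0.291373
p(0.16) ≈ 0.2914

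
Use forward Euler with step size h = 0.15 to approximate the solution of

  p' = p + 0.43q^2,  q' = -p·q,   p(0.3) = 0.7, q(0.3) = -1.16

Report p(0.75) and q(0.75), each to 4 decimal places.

Euler on (p,q): p_{n+1} = p_n + h·p', q_{n+1} = q_n + h·q'.
0.300000: (0.700000, -1.160000); f=(1.278608, 0.812000) → (0.891791, -1.038200)
0.450000: (0.891791, -1.038200); f=(1.355271, 0.925858) → (1.095082, -0.899321)
0.600000: (1.095082, -0.899321); f=(1.442857, 0.984830) → (1.311510, -0.751597)
(p(0.75), q(0.75)) ≈ (1.3115, -0.7516)

1.3115, -0.7516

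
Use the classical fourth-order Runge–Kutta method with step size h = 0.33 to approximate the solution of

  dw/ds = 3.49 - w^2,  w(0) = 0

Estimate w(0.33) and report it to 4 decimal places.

1.0233

RK4: k1 = f(s_n, w_n); k2 = f(s_n + h/2, w_n + (h/2)·k1); k3 = f(s_n + h/2, w_n + (h/2)·k2); k4 = f(s_n + h, w_n + h·k3); w_{n+1} = w_n + (h/6)·(k1 + 2k2 + 2k3 + k4).
s=0.000000, w=0.000000:
  k1 = f(0.000000, 0.000000) = 3.490000
  k2 = f(0.165000, 0.575850) = 3.158397
  k3 = f(0.165000, 0.521135) = 3.218418
  k4 = f(0.330000, 1.062078) = 2.361991
  w ← 0.000000 + (0.33/6)·(k1 + 2k2 + 2k3 + k4) = 1.023309
w(0.33) ≈ 1.0233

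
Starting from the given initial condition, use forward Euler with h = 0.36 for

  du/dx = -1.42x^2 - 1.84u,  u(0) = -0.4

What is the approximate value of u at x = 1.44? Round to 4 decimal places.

Euler: u_{n+1} = u_n + h·f(x_n, u_n).
x=0.000000, u=-0.400000: f=0.736000 → u ← -0.400000 + 0.36·0.736000 = -0.135040
x=0.360000, u=-0.135040: f=0.064442 → u ← -0.135040 + 0.36·0.064442 = -0.111841
x=0.720000, u=-0.111841: f=-0.530341 → u ← -0.111841 + 0.36·(-0.530341) = -0.302764
x=1.080000, u=-0.302764: f=-1.099203 → u ← -0.302764 + 0.36·(-1.099203) = -0.698477
u(1.44) ≈ -0.6985

-0.6985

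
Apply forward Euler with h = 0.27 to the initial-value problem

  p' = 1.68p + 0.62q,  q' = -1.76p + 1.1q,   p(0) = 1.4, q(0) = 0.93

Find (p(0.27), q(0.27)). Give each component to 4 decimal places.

2.1907, 0.5409

Euler on (p,q): p_{n+1} = p_n + h·p', q_{n+1} = q_n + h·q'.
0.000000: (1.400000, 0.930000); f=(2.928600, -1.441000) → (2.190722, 0.540930)
(p(0.27), q(0.27)) ≈ (2.1907, 0.5409)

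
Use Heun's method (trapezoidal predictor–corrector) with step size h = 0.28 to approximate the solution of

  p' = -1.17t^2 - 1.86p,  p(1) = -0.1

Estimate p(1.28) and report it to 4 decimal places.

Heun: k1 = f(t_n, p_n); k2 = f(t_n + h, p_n + h·k1); p_{n+1} = p_n + (h/2)·(k1 + k2).
t=1.000000, p=-0.100000:
  k1 = f(1.000000, -0.100000) = -0.984000
  k2 = f(1.280000, -0.375520) = -1.218461
  p ← -0.100000 + (0.28/2)·(-0.984000 + (-1.218461)) = -0.408345
p(1.28) ≈ -0.4083

-0.4083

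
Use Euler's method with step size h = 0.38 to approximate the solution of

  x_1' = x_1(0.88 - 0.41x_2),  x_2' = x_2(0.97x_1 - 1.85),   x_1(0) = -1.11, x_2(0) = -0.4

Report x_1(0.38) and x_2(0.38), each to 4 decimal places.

-1.5504, 0.0449

Euler on (x_1,x_2): x_1_{n+1} = x_1_n + h·x_1', x_2_{n+1} = x_2_n + h·x_2'.
0.000000: (-1.110000, -0.400000); f=(-1.158840, 1.170680) → (-1.550359, 0.044858)
(x_1(0.38), x_2(0.38)) ≈ (-1.5504, 0.0449)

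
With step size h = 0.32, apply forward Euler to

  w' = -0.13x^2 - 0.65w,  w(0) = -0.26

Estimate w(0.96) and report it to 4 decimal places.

Euler: w_{n+1} = w_n + h·f(x_n, w_n).
x=0.000000, w=-0.260000: f=0.169000 → w ← -0.260000 + 0.32·0.169000 = -0.205920
x=0.320000, w=-0.205920: f=0.120536 → w ← -0.205920 + 0.32·0.120536 = -0.167348
x=0.640000, w=-0.167348: f=0.055529 → w ← -0.167348 + 0.32·0.055529 = -0.149579
w(0.96) ≈ -0.1496

-0.1496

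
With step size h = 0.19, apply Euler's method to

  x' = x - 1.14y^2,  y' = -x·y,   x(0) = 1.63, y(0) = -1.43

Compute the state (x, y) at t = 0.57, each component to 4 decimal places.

Euler on (x,y): x_{n+1} = x_n + h·x', y_{n+1} = y_n + h·y'.
0.000000: (1.630000, -1.430000); f=(-0.701186, 2.330900) → (1.496775, -0.987129)
0.190000: (1.496775, -0.987129); f=(0.385932, 1.477510) → (1.570102, -0.706402)
0.380000: (1.570102, -0.706402); f=(1.001237, 1.109123) → (1.760337, -0.495669)
(x(0.57), y(0.57)) ≈ (1.7603, -0.4957)

1.7603, -0.4957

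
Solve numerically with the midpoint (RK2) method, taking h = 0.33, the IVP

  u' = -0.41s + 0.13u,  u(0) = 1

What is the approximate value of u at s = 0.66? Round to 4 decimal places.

0.9983

Midpoint: k1 = f(s_n, u_n); k2 = f(s_n + h/2, u_n + (h/2)·k1); u_{n+1} = u_n + h·k2.
s=0.000000, u=1.000000:
  k1 = f(0.000000, 1.000000) = 0.130000
  k2 = f(0.165000, 1.021450) = 0.065139
  u ← 1.000000 + 0.33·0.065139 = 1.021496
s=0.330000, u=1.021496:
  k1 = f(0.330000, 1.021496) = -0.002506
  k2 = f(0.495000, 1.021082) = -0.070209
  u ← 1.021496 + 0.33·(-0.070209) = 0.998327
u(0.66) ≈ 0.9983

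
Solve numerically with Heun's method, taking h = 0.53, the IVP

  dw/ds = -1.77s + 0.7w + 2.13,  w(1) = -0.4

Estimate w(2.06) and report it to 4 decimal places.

Heun: k1 = f(s_n, w_n); k2 = f(s_n + h, w_n + h·k1); w_{n+1} = w_n + (h/2)·(k1 + k2).
s=1.000000, w=-0.400000:
  k1 = f(1.000000, -0.400000) = 0.080000
  k2 = f(1.530000, -0.357600) = -0.828420
  w ← -0.400000 + (0.53/2)·(0.080000 + (-0.828420)) = -0.598331
s=1.530000, w=-0.598331:
  k1 = f(1.530000, -0.598331) = -0.996932
  k2 = f(2.060000, -1.126705) = -2.304894
  w ← -0.598331 + (0.53/2)·(-0.996932 + (-2.304894)) = -1.473315
w(2.06) ≈ -1.4733

-1.4733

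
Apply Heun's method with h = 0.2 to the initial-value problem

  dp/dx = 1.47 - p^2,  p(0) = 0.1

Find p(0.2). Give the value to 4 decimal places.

0.3776

Heun: k1 = f(x_n, p_n); k2 = f(x_n + h, p_n + h·k1); p_{n+1} = p_n + (h/2)·(k1 + k2).
x=0.000000, p=0.100000:
  k1 = f(0.000000, 0.100000) = 1.460000
  k2 = f(0.200000, 0.392000) = 1.316336
  p ← 0.100000 + (0.2/2)·(1.460000 + 1.316336) = 0.377634
p(0.2) ≈ 0.3776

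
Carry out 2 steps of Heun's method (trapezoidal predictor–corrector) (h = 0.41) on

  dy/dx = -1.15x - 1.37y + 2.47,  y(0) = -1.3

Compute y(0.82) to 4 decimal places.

Heun: k1 = f(x_n, y_n); k2 = f(x_n + h, y_n + h·k1); y_{n+1} = y_n + (h/2)·(k1 + k2).
x=0.000000, y=-1.300000:
  k1 = f(0.000000, -1.300000) = 4.251000
  k2 = f(0.410000, 0.442910) = 1.391713
  y ← -1.300000 + (0.41/2)·(4.251000 + 1.391713) = -0.143244
x=0.410000, y=-0.143244:
  k1 = f(0.410000, -0.143244) = 2.194744
  k2 = f(0.820000, 0.756601) = 0.490456
  y ← -0.143244 + (0.41/2)·(2.194744 + 0.490456) = 0.407222
y(0.82) ≈ 0.4072

0.4072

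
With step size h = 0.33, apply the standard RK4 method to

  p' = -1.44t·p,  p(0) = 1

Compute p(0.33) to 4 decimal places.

RK4: k1 = f(t_n, p_n); k2 = f(t_n + h/2, p_n + (h/2)·k1); k3 = f(t_n + h/2, p_n + (h/2)·k2); k4 = f(t_n + h, p_n + h·k3); p_{n+1} = p_n + (h/6)·(k1 + 2k2 + 2k3 + k4).
t=0.000000, p=1.000000:
  k1 = f(0.000000, 1.000000) = 0.000000
  k2 = f(0.165000, 1.000000) = -0.237600
  k3 = f(0.165000, 0.960796) = -0.228285
  k4 = f(0.330000, 0.924666) = -0.439401
  p ← 1.000000 + (0.33/6)·(k1 + 2k2 + 2k3 + k4) = 0.924586
p(0.33) ≈ 0.9246

0.9246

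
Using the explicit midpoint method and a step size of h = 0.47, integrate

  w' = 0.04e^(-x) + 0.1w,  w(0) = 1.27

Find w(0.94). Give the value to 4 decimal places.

1.4207

Midpoint: k1 = f(x_n, w_n); k2 = f(x_n + h/2, w_n + (h/2)·k1); w_{n+1} = w_n + h·k2.
x=0.000000, w=1.270000:
  k1 = f(0.000000, 1.270000) = 0.167000
  k2 = f(0.235000, 1.309245) = 0.162547
  w ← 1.270000 + 0.47·0.162547 = 1.346397
x=0.470000, w=1.346397:
  k1 = f(0.470000, 1.346397) = 0.159640
  k2 = f(0.705000, 1.383913) = 0.158156
  w ← 1.346397 + 0.47·0.158156 = 1.420730
w(0.94) ≈ 1.4207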